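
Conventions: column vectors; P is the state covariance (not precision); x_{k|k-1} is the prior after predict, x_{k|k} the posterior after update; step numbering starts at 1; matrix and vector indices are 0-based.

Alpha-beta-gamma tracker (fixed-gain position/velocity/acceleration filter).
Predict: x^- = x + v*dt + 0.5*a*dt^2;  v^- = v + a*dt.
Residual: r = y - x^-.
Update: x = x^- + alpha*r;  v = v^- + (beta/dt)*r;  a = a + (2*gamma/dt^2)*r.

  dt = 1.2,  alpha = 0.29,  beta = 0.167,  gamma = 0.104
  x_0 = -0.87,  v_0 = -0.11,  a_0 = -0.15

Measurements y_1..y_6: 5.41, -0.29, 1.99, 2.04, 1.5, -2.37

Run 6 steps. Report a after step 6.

a_post = -1.8295

step 1: x_pred=-1.1100  r=6.5200  x^+=0.7808  v^+=0.6174  a^+=0.7918
step 2: x_pred=2.0917  r=-2.3817  x^+=1.4010  v^+=1.2360  a^+=0.4478
step 3: x_pred=3.2067  r=-1.2167  x^+=2.8538  v^+=1.6040  a^+=0.2720
step 4: x_pred=4.9745  r=-2.9345  x^+=4.1235  v^+=1.5221  a^+=-0.1519
step 5: x_pred=5.8406  r=-4.3406  x^+=4.5818  v^+=0.7358  a^+=-0.7788
step 6: x_pred=4.9040  r=-7.2740  x^+=2.7945  v^+=-1.2112  a^+=-1.8295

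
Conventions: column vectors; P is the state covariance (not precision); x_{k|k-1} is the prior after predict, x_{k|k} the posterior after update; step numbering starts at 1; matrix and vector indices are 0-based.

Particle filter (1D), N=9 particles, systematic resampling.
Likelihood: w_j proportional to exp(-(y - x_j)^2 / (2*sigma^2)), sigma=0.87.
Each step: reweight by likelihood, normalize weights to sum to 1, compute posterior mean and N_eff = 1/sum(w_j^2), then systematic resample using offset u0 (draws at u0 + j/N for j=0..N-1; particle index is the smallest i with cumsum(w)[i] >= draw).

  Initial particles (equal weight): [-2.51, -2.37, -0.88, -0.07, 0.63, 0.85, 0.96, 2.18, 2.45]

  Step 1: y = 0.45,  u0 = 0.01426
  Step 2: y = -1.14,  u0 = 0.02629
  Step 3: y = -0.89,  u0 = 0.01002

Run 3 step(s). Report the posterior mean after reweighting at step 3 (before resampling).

post_mean = -0.5421

step 1: w=[0.0008, 0.0013, 0.0761, 0.2047, 0.2396, 0.2202, 0.2061, 0.0339, 0.0174]  mean=0.5663  Neff=5.0631  idx=[2, 3, 3, 4, 4, 5, 5, 6, 6]
step 2: w=[0.3981, 0.1954, 0.1954, 0.0525, 0.0525, 0.0304, 0.0304, 0.0226, 0.0226]  mean=-0.2163  Neff=4.1117  idx=[0, 0, 0, 0, 1, 1, 2, 3, 5]
step 3: w=[0.1593, 0.1593, 0.1593, 0.1593, 0.1022, 0.1022, 0.1022, 0.0346, 0.0216]  mean=-0.5421  Neff=7.4342  idx=[0, 0, 1, 2, 2, 3, 4, 5, 6]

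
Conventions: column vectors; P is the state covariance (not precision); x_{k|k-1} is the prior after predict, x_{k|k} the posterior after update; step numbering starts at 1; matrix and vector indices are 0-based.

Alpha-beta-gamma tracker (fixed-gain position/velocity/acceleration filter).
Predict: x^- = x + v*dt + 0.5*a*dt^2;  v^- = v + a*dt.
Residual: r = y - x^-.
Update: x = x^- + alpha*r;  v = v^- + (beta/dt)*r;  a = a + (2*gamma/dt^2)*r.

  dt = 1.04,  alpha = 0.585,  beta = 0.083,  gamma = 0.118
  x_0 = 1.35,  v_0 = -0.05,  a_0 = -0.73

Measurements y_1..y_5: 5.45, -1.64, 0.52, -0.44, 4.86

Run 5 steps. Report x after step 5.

x_post = 1.6215

step 1: x_pred=0.9032  r=4.5468  x^+=3.5631  v^+=-0.4463  a^+=0.2621
step 2: x_pred=3.2406  r=-4.8806  x^+=0.3855  v^+=-0.5633  a^+=-0.8028
step 3: x_pred=-0.6345  r=1.1545  x^+=0.0409  v^+=-1.3061  a^+=-0.5509
step 4: x_pred=-1.6154  r=1.1754  x^+=-0.9278  v^+=-1.7853  a^+=-0.2945
step 5: x_pred=-2.9437  r=7.8037  x^+=1.6215  v^+=-1.4687  a^+=1.4083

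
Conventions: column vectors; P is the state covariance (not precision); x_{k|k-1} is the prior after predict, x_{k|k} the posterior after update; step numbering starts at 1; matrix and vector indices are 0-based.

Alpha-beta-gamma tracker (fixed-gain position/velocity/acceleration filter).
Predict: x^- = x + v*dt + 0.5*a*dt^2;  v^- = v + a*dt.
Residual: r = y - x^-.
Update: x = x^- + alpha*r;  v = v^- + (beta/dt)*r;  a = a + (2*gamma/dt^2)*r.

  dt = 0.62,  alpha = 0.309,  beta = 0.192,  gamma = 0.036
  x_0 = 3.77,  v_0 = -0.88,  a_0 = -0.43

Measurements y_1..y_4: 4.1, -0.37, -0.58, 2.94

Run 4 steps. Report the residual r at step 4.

resid = 4.7781

step 1: x_pred=3.1418  r=0.9582  x^+=3.4379  v^+=-0.8499  a^+=-0.2505
step 2: x_pred=2.8628  r=-3.2328  x^+=1.8639  v^+=-2.0063  a^+=-0.8560
step 3: x_pred=0.4554  r=-1.0354  x^+=0.1355  v^+=-2.8577  a^+=-1.0500
step 4: x_pred=-1.8381  r=4.7781  x^+=-0.3617  v^+=-2.0290  a^+=-0.1550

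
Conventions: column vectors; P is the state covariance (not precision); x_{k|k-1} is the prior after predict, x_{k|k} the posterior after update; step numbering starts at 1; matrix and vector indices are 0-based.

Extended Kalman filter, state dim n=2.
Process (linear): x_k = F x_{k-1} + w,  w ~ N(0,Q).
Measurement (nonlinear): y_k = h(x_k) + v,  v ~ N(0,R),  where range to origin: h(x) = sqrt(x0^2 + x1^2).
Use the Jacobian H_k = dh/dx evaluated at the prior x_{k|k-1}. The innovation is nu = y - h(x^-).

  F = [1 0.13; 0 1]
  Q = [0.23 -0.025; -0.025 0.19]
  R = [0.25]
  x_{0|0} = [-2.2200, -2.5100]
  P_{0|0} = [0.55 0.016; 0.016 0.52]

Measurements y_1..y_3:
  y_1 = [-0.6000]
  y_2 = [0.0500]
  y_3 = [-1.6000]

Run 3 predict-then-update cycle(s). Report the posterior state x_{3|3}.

x_post = [1.0084, 0.2026]

step 1: x^-=[-2.5463, -2.5100]  P^-=[0.7929 0.0586; 0.0586 0.7100]  H_jac=[-0.7122 -0.7020]  S=[1.0607]  K=[-0.5712; -0.5093]  nu=[-4.1754]  x^+=[-0.1613, -0.3836]  P^+=[0.4469 -0.2499; -0.2499 0.4349]
step 2: x^-=[-0.2112, -0.3836]  P^-=[0.6193 -0.2184; -0.2184 0.6249]  H_jac=[-0.4823 -0.8760]  S=[0.6891]  K=[-0.1558; -0.6416]  nu=[-0.3879]  x^+=[-0.1508, -0.1347]  P^+=[0.6025 -0.2873; -0.2873 0.3412]
step 3: x^-=[-0.1683, -0.1347]  P^-=[0.7636 -0.2679; -0.2679 0.5312]  H_jac=[-0.7806 -0.6250]  S=[0.6614]  K=[-0.6481; -0.1858]  nu=[-1.8156]  x^+=[1.0084, 0.2026]  P^+=[0.4858 -0.3475; -0.3475 0.5084]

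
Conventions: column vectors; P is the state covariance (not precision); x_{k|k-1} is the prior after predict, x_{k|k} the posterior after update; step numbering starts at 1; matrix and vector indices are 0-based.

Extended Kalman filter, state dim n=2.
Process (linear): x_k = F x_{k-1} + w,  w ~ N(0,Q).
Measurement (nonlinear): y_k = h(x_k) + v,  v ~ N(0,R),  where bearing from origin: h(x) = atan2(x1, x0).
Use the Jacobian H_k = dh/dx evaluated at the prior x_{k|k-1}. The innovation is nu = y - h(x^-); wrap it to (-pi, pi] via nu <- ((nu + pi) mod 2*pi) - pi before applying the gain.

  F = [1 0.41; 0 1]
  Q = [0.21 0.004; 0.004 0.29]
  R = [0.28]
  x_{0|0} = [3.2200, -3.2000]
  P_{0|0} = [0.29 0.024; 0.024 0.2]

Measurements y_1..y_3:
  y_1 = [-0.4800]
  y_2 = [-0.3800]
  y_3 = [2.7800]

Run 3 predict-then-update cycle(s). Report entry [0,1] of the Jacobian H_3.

H_jac[0,1] = 0.0619

step 1: x^-=[1.9080, -3.2000]  P^-=[0.5533 0.1100; 0.1100 0.4900]  H_jac=[0.2305 0.1375]  S=[0.3256]  K=[0.4382; 0.2847]  nu=[0.5531]  x^+=[2.1504, -3.0425]  P^+=[0.4908 0.0694; 0.0694 0.4636]
step 2: x^-=[0.9029, -3.0425]  P^-=[0.8356 0.2635; 0.2635 0.7536]  H_jac=[0.3021 0.0896]  S=[0.3766]  K=[0.7330; 0.3907]  nu=[0.9023]  x^+=[1.5643, -2.6900]  P^+=[0.6333 0.1556; 0.1556 0.6961]
step 3: x^-=[0.4614, -2.6900]  P^-=[1.0879 0.4450; 0.4450 0.9861]  H_jac=[0.3611 0.0619]  S=[0.4456]  K=[0.9436; 0.4978]  nu=[-2.1023]  x^+=[-1.5222, -3.7364]  P^+=[0.6912 0.2357; 0.2357 0.8757]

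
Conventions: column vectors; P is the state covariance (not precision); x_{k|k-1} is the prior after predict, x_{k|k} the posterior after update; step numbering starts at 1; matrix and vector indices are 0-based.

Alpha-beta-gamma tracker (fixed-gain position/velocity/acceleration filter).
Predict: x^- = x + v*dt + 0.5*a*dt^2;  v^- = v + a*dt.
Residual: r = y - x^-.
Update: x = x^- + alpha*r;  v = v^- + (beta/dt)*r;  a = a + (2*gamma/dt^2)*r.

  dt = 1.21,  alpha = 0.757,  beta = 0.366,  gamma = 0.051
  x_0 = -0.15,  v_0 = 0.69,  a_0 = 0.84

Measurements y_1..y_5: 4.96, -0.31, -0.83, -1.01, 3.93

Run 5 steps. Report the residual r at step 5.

resid = 4.1654

step 1: x_pred=1.2998  r=3.6602  x^+=4.0706  v^+=2.8135  a^+=1.0950
step 2: x_pred=8.2765  r=-8.5865  x^+=1.7765  v^+=1.5412  a^+=0.4968
step 3: x_pred=4.0051  r=-4.8351  x^+=0.3449  v^+=0.6798  a^+=0.1599
step 4: x_pred=1.2846  r=-2.2946  x^+=-0.4524  v^+=0.1793  a^+=0.0001
step 5: x_pred=-0.2354  r=4.1654  x^+=2.9178  v^+=1.4393  a^+=0.2903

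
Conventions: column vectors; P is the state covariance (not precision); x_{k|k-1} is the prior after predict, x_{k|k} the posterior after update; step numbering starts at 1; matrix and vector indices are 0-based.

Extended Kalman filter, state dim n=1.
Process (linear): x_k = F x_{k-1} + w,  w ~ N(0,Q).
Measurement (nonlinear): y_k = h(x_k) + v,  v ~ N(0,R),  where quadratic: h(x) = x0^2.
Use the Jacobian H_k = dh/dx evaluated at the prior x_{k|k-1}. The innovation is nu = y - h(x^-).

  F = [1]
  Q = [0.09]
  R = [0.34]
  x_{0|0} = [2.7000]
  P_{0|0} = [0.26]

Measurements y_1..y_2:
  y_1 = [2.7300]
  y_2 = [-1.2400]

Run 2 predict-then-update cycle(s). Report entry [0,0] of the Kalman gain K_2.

step 1: x^-=[2.7000]  P^-=[0.3500]  H_jac=[5.4000]  S=[10.5460]  K=[0.1792]  nu=[-4.5600]  x^+=[1.8828]  P^+=[0.0113]
step 2: x^-=[1.8828]  P^-=[0.1013]  H_jac=[3.7656]  S=[1.7761]  K=[0.2147]  nu=[-4.7849]  x^+=[0.8553]  P^+=[0.0194]

K[0,0] = 0.2147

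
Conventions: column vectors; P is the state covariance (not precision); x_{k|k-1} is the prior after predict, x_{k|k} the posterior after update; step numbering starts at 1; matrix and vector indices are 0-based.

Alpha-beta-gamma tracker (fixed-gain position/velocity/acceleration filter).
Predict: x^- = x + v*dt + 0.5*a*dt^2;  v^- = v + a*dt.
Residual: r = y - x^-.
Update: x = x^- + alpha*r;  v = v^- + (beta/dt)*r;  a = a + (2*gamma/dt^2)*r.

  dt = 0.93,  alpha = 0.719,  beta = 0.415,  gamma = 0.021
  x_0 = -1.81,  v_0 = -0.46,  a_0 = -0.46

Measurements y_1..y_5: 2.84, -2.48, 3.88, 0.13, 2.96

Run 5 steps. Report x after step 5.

x_post = 2.3027

step 1: x_pred=-2.4367  r=5.2767  x^+=1.3572  v^+=1.4669  a^+=-0.2038
step 2: x_pred=2.6333  r=-5.1133  x^+=-1.0432  v^+=-1.0044  a^+=-0.4521
step 3: x_pred=-2.1727  r=6.0527  x^+=2.1792  v^+=1.2762  a^+=-0.1581
step 4: x_pred=3.2976  r=-3.1676  x^+=1.0201  v^+=-0.2844  a^+=-0.3120
step 5: x_pred=0.6207  r=2.3393  x^+=2.3027  v^+=0.4693  a^+=-0.1984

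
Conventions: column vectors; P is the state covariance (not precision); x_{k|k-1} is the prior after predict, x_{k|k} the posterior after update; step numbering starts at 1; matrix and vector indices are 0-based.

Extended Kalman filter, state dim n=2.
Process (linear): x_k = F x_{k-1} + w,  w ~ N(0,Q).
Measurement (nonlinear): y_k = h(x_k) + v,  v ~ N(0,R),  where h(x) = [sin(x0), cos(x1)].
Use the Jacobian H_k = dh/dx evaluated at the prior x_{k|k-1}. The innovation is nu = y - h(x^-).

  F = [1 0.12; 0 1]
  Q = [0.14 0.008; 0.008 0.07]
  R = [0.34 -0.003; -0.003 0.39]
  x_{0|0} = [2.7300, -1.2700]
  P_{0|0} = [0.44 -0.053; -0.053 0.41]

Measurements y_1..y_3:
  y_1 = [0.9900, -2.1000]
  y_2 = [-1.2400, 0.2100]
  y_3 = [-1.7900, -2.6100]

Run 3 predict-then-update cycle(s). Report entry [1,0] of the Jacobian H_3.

H_jac[1,0] = 0.0000

step 1: x^-=[2.5776, -1.2700]  P^-=[0.5732 0.0042; 0.0042 0.4800]  H_jac=[-0.8451 0.0000; 0.0000 0.9551]  S=[0.7494 -0.0064; -0.0064 0.8279]  K=[-0.6464 -0.0001; -0.0000 0.5538]  nu=[0.4554, -2.3963]  x^+=[2.2835, -2.5970]  P^+=[0.2601 0.0020; 0.0020 0.2261]
step 2: x^-=[1.9719, -2.5970]  P^-=[0.4038 0.0371; 0.0371 0.2961]  H_jac=[-0.3904 0.0000; 0.0000 0.5181]  S=[0.4016 -0.0105; -0.0105 0.4695]  K=[-0.3918 0.0322; -0.0275 0.3262]  nu=[-2.1606, 1.0653]  x^+=[2.8527, -2.1900]  P^+=[0.3414 0.0265; 0.0265 0.2457]
step 3: x^-=[2.5899, -2.1900]  P^-=[0.4913 0.0640; 0.0640 0.3157]  H_jac=[-0.8516 0.0000; 0.0000 0.8143]  S=[0.6963 -0.0474; -0.0474 0.5993]  K=[-0.5982 0.0396; -0.0493 0.4250]  nu=[-2.3142, -2.0296]  x^+=[3.8937, -2.9385]  P^+=[0.2390 0.0212; 0.0212 0.2037]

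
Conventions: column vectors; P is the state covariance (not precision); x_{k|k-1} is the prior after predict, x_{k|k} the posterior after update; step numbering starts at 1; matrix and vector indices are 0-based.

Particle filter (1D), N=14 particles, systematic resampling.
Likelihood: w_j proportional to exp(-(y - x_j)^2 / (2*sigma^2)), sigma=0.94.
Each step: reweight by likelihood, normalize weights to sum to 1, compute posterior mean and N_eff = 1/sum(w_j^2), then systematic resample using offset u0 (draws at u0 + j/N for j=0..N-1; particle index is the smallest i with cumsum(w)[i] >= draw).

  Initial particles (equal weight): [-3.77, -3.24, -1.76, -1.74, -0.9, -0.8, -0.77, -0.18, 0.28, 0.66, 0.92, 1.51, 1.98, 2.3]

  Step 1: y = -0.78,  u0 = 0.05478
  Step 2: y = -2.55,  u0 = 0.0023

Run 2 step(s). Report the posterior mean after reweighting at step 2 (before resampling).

step 1: w=[0.0010, 0.0053, 0.0948, 0.0969, 0.1620, 0.1633, 0.1633, 0.1332, 0.0865, 0.0505, 0.0318, 0.0084, 0.0022, 0.0008]  mean=-0.6772  Neff=7.8846  idx=[2, 3, 3, 4, 4, 5, 5, 6, 6, 7, 7, 8, 9, 10]
step 2: w=[0.2132, 0.2093, 0.2093, 0.0650, 0.0650, 0.0536, 0.0536, 0.0505, 0.0505, 0.0126, 0.0126, 0.0033, 0.0009, 0.0003]  mean=-1.3871  Neff=6.5470  idx=[0, 0, 0, 1, 1, 1, 2, 2, 2, 3, 4, 5, 6, 8]

post_mean = -1.3871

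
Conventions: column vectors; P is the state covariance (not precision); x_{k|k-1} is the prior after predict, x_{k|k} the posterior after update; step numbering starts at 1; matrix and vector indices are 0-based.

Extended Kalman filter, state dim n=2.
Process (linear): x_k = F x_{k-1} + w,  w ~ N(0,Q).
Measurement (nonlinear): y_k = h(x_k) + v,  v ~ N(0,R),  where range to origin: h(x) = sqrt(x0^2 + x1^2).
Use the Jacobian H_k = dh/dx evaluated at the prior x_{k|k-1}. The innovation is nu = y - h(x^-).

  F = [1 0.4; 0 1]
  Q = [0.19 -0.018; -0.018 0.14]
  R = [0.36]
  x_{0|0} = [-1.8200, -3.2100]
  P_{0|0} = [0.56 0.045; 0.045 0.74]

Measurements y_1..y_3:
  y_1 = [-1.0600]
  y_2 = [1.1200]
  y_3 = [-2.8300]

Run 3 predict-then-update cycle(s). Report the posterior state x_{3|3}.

step 1: x^-=[-3.1040, -3.2100]  P^-=[0.9044 0.3230; 0.3230 0.8800]  H_jac=[-0.6951 -0.7189]  S=[1.5746]  K=[-0.5467; -0.5444]  nu=[-5.5253]  x^+=[-0.0832, -0.2023]  P^+=[0.4337 -0.1456; -0.1456 0.4134]
step 2: x^-=[-0.1641, -0.2023]  P^-=[0.5734 0.0017; 0.0017 0.5534]  H_jac=[-0.6300 -0.7766]  S=[0.9230]  K=[-0.3928; -0.4668]  nu=[0.8595]  x^+=[-0.5017, -0.6035]  P^+=[0.4310 -0.1675; -0.1675 0.3523]
step 3: x^-=[-0.7431, -0.6035]  P^-=[0.5433 -0.0446; -0.0446 0.4923]  H_jac=[-0.7762 -0.6304]  S=[0.8394]  K=[-0.4690; -0.3285]  nu=[-3.7873]  x^+=[1.0330, 0.6405]  P^+=[0.3587 -0.1739; -0.1739 0.4017]

x_post = [1.0330, 0.6405]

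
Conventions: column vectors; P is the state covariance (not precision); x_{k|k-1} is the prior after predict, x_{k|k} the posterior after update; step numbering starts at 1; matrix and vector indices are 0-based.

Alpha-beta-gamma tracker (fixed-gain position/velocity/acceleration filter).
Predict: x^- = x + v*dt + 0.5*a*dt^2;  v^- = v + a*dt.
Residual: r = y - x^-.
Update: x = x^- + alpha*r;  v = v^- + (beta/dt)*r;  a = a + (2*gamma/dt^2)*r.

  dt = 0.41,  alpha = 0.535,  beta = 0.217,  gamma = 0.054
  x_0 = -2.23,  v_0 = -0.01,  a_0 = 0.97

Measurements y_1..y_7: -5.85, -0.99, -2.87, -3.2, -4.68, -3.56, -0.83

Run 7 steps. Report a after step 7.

step 1: x_pred=-2.1526  r=-3.6974  x^+=-4.1307  v^+=-1.5692  a^+=-1.4055
step 2: x_pred=-4.8922  r=3.9022  x^+=-2.8045  v^+=-0.0802  a^+=1.1016
step 3: x_pred=-2.7448  r=-0.1252  x^+=-2.8118  v^+=0.3052  a^+=1.0211
step 4: x_pred=-2.6008  r=-0.5992  x^+=-2.9214  v^+=0.4068  a^+=0.6362
step 5: x_pred=-2.7011  r=-1.9789  x^+=-3.7598  v^+=-0.3798  a^+=-0.6352
step 6: x_pred=-3.9689  r=0.4089  x^+=-3.7501  v^+=-0.4238  a^+=-0.3725
step 7: x_pred=-3.9552  r=3.1252  x^+=-2.2832  v^+=1.0776  a^+=1.6354

a_post = 1.6354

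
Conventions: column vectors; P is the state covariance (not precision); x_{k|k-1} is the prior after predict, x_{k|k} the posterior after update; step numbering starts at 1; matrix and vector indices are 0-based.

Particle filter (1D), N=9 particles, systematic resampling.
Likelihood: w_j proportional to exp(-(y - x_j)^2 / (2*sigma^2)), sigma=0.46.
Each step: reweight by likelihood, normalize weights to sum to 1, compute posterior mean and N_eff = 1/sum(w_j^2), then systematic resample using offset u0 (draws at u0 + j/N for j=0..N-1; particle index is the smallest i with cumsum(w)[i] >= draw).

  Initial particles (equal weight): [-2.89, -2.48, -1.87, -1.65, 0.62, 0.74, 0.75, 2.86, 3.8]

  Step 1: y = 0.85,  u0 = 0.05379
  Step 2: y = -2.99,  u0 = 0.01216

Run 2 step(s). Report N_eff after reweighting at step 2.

step 1: w=[0.0000, 0.0000, 0.0000, 0.0000, 0.3117, 0.3433, 0.3450, 0.0000, 0.0000]  mean=0.7061  Neff=2.9939  idx=[4, 4, 4, 5, 5, 5, 6, 6, 6]
step 2: w=[0.2711, 0.2711, 0.2711, 0.0338, 0.0338, 0.0338, 0.0284, 0.0284, 0.0284]  mean=0.6432  Neff=4.4168  idx=[0, 0, 0, 1, 1, 2, 2, 2, 5]

N_eff = 4.4168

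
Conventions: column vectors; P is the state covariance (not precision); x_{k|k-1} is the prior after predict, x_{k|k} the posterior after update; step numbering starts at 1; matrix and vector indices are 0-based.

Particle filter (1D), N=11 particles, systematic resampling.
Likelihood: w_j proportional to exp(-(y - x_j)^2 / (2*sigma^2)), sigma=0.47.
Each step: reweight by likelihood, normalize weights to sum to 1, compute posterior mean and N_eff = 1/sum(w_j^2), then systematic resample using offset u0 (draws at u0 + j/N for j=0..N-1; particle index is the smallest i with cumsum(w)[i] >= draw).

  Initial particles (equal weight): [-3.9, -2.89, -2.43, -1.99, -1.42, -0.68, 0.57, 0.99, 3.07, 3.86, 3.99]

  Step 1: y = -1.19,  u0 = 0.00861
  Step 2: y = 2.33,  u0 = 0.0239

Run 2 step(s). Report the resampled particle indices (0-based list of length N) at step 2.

resampled_idx = [8, 8, 8, 8, 9, 9, 9, 9, 10, 10, 10]

step 1: w=[0.0000, 0.0008, 0.0180, 0.1373, 0.5187, 0.3245, 0.0005, 0.0000, 0.0000, 0.0000, 0.0000]  mean=-1.2765  Neff=2.5407  idx=[2, 3, 4, 4, 4, 4, 4, 4, 5, 5, 5]
step 2: w=[0.0000, 0.0000, 0.0000, 0.0000, 0.0000, 0.0000, 0.0000, 0.0000, 0.3333, 0.3333, 0.3333]  mean=-0.6800  Neff=3.0001  idx=[8, 8, 8, 8, 9, 9, 9, 9, 10, 10, 10]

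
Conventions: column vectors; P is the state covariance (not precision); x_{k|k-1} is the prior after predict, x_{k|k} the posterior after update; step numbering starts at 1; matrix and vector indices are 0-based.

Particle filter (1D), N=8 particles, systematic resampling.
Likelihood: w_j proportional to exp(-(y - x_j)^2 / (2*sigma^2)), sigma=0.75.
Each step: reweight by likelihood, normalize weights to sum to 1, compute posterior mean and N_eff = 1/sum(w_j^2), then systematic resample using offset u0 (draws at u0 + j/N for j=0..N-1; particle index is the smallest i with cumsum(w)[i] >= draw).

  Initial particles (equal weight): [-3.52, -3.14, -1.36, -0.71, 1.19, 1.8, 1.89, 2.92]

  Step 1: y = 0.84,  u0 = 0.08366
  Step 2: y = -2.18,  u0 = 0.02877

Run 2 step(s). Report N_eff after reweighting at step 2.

N_eff = 4.1133

step 1: w=[0.0000, 0.0000, 0.0073, 0.0633, 0.4806, 0.2362, 0.2011, 0.0115]  mean=1.3559  Neff=3.0172  idx=[4, 4, 4, 4, 5, 5, 6, 6]
step 2: w=[0.2465, 0.2465, 0.2465, 0.2465, 0.0046, 0.0046, 0.0024, 0.0024]  mean=1.1990  Neff=4.1133  idx=[0, 0, 1, 1, 2, 2, 3, 3]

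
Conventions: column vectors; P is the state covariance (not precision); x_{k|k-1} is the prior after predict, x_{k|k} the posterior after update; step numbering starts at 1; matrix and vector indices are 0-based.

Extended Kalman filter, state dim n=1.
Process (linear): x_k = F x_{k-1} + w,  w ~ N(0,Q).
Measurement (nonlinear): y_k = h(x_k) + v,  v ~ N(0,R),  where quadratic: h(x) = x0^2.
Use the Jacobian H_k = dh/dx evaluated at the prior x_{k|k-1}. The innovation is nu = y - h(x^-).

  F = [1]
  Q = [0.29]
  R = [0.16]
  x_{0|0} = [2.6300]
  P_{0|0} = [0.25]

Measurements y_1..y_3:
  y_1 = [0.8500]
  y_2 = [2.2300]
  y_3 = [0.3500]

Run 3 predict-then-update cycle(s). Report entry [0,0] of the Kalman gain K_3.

step 1: x^-=[2.6300]  P^-=[0.5400]  H_jac=[5.2600]  S=[15.1005]  K=[0.1881]  nu=[-6.0669]  x^+=[1.4888]  P^+=[0.0057]
step 2: x^-=[1.4888]  P^-=[0.2957]  H_jac=[2.9776]  S=[2.7820]  K=[0.3165]  nu=[0.0134]  x^+=[1.4931]  P^+=[0.0170]
step 3: x^-=[1.4931]  P^-=[0.3070]  H_jac=[2.9861]  S=[2.8976]  K=[0.3164]  nu=[-1.8792]  x^+=[0.8985]  P^+=[0.0170]

K[0,0] = 0.3164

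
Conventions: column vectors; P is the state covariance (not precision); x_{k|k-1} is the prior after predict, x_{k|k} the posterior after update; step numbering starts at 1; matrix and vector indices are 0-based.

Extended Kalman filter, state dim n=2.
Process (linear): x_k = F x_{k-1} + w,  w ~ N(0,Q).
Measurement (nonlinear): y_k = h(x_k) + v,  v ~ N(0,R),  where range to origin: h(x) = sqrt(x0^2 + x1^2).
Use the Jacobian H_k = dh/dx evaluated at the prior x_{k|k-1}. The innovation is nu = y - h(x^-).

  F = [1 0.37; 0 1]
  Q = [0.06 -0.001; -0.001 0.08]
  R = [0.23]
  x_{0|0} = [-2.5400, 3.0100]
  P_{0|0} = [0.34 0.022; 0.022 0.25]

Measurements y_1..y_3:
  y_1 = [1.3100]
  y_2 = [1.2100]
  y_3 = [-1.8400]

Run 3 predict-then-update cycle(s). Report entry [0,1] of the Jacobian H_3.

step 1: x^-=[-1.4263, 3.0100]  P^-=[0.4505 0.1135; 0.1135 0.3300]  H_jac=[-0.4282 0.9037]  S=[0.4943]  K=[-0.1828; 0.5050]  nu=[-2.0208]  x^+=[-1.0569, 1.9894]  P^+=[0.4340 0.1591; 0.1591 0.2039]
step 2: x^-=[-0.3208, 1.9894]  P^-=[0.6397 0.2336; 0.2336 0.2839]  H_jac=[-0.1592 0.9872]  S=[0.4495]  K=[0.2864; 0.5409]  nu=[-0.8051]  x^+=[-0.5515, 1.5540]  P^+=[0.6028 0.1639; 0.1639 0.1524]
step 3: x^-=[0.0235, 1.5540]  P^-=[0.8050 0.2193; 0.2193 0.2324]  H_jac=[0.0151 0.9999]  S=[0.4692]  K=[0.4934; 0.5024]  nu=[-3.3941]  x^+=[-1.6511, -0.1513]  P^+=[0.6907 0.1030; 0.1030 0.1140]

H_jac[0,1] = 0.9999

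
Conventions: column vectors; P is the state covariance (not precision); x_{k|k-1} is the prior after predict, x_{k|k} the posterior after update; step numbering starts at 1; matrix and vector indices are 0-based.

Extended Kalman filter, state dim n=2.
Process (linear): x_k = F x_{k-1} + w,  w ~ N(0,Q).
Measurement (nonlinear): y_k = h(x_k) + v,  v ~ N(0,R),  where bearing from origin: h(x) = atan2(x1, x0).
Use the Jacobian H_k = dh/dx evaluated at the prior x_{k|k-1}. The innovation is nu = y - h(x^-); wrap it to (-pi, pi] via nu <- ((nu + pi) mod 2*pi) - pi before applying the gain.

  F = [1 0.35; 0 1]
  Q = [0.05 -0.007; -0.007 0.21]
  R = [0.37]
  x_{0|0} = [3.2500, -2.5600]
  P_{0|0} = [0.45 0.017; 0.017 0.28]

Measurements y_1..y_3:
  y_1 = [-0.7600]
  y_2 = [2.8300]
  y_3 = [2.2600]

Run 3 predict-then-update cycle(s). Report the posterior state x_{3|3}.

step 1: x^-=[2.3540, -2.5600]  P^-=[0.5462 0.1080; 0.1080 0.4900]  H_jac=[0.2117 0.1946]  S=[0.4219]  K=[0.3238; 0.2802]  nu=[0.0673]  x^+=[2.3758, -2.5411]  P^+=[0.5020 0.0697; 0.0697 0.4569]
step 2: x^-=[1.4864, -2.5411]  P^-=[0.6567 0.2226; 0.2226 0.6669]  H_jac=[0.2932 0.1715]  S=[0.4685]  K=[0.4925; 0.3835]  nu=[-2.4117]  x^+=[0.2986, -3.4660]  P^+=[0.5431 0.1341; 0.1341 0.5980]
step 3: x^-=[-0.9145, -3.4660]  P^-=[0.7602 0.3364; 0.3364 0.8080]  H_jac=[0.2697 -0.0712]  S=[0.4165]  K=[0.4349; 0.0798]  nu=[-2.1944]  x^+=[-1.8688, -3.6411]  P^+=[0.6815 0.3220; 0.3220 0.8053]

x_post = [-1.8688, -3.6411]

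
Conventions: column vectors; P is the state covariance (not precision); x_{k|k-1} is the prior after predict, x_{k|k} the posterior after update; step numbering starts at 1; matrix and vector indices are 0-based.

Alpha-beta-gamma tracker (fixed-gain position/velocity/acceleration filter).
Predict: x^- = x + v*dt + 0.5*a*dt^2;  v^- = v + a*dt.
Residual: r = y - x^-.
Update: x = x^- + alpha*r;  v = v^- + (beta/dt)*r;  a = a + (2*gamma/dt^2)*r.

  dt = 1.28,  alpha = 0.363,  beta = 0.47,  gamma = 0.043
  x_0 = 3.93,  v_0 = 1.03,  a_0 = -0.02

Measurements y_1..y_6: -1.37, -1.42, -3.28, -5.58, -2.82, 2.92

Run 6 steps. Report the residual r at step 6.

step 1: x_pred=5.2320  r=-6.6020  x^+=2.8355  v^+=-1.4198  a^+=-0.3665
step 2: x_pred=0.7179  r=-2.1379  x^+=-0.0582  v^+=-2.6740  a^+=-0.4788
step 3: x_pred=-3.8730  r=0.5930  x^+=-3.6578  v^+=-3.0690  a^+=-0.4476
step 4: x_pred=-7.9528  r=2.3728  x^+=-7.0915  v^+=-2.7707  a^+=-0.3231
step 5: x_pred=-10.9027  r=8.0827  x^+=-7.9687  v^+=-0.2164  a^+=0.1012
step 6: x_pred=-8.1628  r=11.0828  x^+=-4.1397  v^+=3.9826  a^+=0.6829

resid = 11.0828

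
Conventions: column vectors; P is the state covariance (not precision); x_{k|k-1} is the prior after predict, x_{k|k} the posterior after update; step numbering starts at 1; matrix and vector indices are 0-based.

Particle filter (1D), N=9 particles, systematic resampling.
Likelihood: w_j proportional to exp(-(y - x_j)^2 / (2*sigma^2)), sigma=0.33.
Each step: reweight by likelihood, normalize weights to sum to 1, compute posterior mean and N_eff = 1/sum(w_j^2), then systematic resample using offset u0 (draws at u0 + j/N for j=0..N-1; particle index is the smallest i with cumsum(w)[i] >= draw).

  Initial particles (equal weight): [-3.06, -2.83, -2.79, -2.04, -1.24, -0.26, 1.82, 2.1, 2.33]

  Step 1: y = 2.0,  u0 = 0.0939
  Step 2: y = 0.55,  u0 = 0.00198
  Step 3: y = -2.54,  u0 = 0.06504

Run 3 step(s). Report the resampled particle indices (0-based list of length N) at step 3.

step 1: w=[0.0000, 0.0000, 0.0000, 0.0000, 0.0000, 0.0000, 0.3556, 0.3941, 0.2503]  mean=2.0580  Neff=2.9034  idx=[6, 6, 6, 7, 7, 7, 8, 8, 8]
step 2: w=[0.3244, 0.3244, 0.3244, 0.0086, 0.0086, 0.0086, 0.0003, 0.0003, 0.0003]  mean=1.8277  Neff=3.1646  idx=[0, 0, 0, 1, 1, 1, 2, 2, 2]
step 3: w=[0.1111, 0.1111, 0.1111, 0.1111, 0.1111, 0.1111, 0.1111, 0.1111, 0.1111]  mean=1.8200  Neff=9.0000  idx=[0, 1, 2, 3, 4, 5, 6, 7, 8]

resampled_idx = [0, 1, 2, 3, 4, 5, 6, 7, 8]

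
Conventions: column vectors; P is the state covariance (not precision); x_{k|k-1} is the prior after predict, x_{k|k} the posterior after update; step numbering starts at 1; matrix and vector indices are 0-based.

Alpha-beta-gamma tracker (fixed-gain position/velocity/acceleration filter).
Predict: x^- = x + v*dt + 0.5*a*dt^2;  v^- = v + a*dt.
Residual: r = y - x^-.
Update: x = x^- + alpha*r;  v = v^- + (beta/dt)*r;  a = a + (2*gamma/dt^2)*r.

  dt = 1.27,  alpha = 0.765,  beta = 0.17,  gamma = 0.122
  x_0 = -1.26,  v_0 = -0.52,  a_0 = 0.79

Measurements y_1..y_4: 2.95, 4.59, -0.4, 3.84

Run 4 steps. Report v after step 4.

step 1: x_pred=-1.2833  r=4.2333  x^+=1.9552  v^+=1.0500  a^+=1.4304
step 2: x_pred=4.4422  r=0.1478  x^+=4.5553  v^+=2.8864  a^+=1.4528
step 3: x_pred=9.3926  r=-9.7926  x^+=1.9013  v^+=3.4206  a^+=-0.0286
step 4: x_pred=6.2223  r=-2.3823  x^+=4.3998  v^+=3.0653  a^+=-0.3890

v_post = 3.0653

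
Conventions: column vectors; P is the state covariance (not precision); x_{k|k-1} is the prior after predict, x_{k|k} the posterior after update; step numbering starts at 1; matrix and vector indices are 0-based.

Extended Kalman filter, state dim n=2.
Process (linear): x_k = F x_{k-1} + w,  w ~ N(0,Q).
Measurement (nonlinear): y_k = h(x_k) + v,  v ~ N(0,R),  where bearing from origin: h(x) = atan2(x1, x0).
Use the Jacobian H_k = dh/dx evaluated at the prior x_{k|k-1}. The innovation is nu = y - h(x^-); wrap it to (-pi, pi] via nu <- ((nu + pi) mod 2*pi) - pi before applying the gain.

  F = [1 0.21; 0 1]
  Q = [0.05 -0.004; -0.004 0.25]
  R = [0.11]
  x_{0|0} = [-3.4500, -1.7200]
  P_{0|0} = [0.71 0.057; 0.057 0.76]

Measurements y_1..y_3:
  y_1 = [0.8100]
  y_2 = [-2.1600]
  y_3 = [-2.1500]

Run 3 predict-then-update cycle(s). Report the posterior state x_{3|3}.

x_post = [-5.8052, -1.2983]

step 1: x^-=[-3.8112, -1.7200]  P^-=[0.8175 0.2126; 0.2126 1.0100]  H_jac=[0.0984 -0.2180]  S=[0.1568]  K=[0.2173; -1.2708]  nu=[-2.7555]  x^+=[-4.4101, 1.7819]  P^+=[0.8101 0.2559; 0.2559 0.7568]
step 2: x^-=[-4.0359, 1.7819]  P^-=[1.0009 0.4108; 0.4108 1.0068]  H_jac=[-0.0915 -0.2074]  S=[0.1773]  K=[-0.9974; -1.3898]  nu=[1.3974]  x^+=[-5.4297, -0.1602]  P^+=[0.8245 0.1651; 0.1651 0.6644]
step 3: x^-=[-5.4633, -0.1602]  P^-=[0.9732 0.3006; 0.3006 0.9144]  H_jac=[0.0054 -0.1829]  S=[0.1400]  K=[-0.3554; -1.1828]  nu=[0.9623]  x^+=[-5.8052, -1.2983]  P^+=[0.9555 0.2418; 0.2418 0.7185]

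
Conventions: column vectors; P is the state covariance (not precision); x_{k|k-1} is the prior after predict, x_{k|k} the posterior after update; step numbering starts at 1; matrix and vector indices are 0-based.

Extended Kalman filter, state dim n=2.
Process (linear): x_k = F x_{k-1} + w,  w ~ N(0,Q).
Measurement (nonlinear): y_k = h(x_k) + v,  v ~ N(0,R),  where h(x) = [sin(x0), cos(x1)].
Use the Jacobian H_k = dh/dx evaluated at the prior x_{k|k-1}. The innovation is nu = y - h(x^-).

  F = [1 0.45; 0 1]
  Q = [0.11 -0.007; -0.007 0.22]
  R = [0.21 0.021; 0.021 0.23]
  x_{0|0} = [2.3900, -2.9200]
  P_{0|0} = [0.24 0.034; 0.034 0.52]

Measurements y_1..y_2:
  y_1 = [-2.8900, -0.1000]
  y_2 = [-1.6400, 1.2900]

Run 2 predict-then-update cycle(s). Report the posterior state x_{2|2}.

step 1: x^-=[1.0760, -2.9200]  P^-=[0.4859 0.2610; 0.2610 0.7400]  H_jac=[0.4749 0.0000; 0.0000 0.2198]  S=[0.3196 0.0482; 0.0482 0.2657]  K=[0.7089 0.0872; 0.3038 0.5569]  nu=[-3.7701, 0.8755]  x^+=[-1.5201, -3.5777]  P^+=[0.3173 0.1590; 0.1590 0.6118]
step 2: x^-=[-3.1301, -3.5777]  P^-=[0.6943 0.4273; 0.4273 0.8318]  H_jac=[-0.9999 0.0000; 0.0000 -0.4224]  S=[0.9042 0.2015; 0.2015 0.3784]  K=[-0.7506 -0.0773; -0.3014 -0.7680]  nu=[-1.6285, 2.1964]  x^+=[-2.0776, -4.7737]  P^+=[0.1593 0.0794; 0.0794 0.4332]

x_post = [-2.0776, -4.7737]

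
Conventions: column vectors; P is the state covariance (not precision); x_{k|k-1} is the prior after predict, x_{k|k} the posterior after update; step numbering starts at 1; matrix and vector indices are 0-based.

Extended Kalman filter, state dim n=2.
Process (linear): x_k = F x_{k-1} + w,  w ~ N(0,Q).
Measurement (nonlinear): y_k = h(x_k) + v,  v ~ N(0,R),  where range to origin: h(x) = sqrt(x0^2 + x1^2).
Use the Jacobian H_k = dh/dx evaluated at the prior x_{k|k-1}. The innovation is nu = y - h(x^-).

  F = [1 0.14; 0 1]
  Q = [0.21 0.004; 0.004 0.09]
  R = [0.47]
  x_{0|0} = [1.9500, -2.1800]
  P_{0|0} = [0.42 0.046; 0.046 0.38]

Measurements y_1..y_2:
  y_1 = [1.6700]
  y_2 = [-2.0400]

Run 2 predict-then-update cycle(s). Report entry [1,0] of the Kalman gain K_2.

step 1: x^-=[1.6448, -2.1800]  P^-=[0.6503 0.1032; 0.1032 0.4700]  H_jac=[0.6023 -0.7983]  S=[0.9062]  K=[0.3413; -0.3454]  nu=[-1.0609]  x^+=[1.2827, -1.8135]  P^+=[0.5448 0.2100; 0.2100 0.3619]
step 2: x^-=[1.0288, -1.8135]  P^-=[0.8207 0.2647; 0.2647 0.4519]  H_jac=[0.4934 -0.8698]  S=[0.7844]  K=[0.2227; -0.3345]  nu=[-4.1250]  x^+=[0.1102, -0.4336]  P^+=[0.7818 0.3231; 0.3231 0.3641]

K[1,0] = -0.3345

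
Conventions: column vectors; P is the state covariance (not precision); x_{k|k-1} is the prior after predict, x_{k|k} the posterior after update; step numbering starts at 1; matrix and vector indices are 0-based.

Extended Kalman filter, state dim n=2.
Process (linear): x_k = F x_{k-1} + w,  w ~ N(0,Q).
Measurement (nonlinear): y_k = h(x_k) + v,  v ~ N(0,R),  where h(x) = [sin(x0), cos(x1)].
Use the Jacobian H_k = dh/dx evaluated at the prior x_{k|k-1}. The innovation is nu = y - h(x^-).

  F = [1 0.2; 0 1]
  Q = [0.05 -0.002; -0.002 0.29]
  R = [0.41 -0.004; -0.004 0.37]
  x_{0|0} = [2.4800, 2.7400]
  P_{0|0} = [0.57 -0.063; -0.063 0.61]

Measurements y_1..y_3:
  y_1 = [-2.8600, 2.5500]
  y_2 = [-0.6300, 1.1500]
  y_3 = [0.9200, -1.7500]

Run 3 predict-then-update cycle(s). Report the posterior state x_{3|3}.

x_post = [5.5894, 1.9661]

step 1: x^-=[3.0280, 2.7400]  P^-=[0.6192 0.0570; 0.0570 0.9000]  H_jac=[-0.9936 0.0000; 0.0000 -0.3909]  S=[1.0212 0.0181; 0.0181 0.5075]  K=[-0.6020 -0.0224; -0.0432 -0.6916]  nu=[-2.9733, 3.4704]  x^+=[4.7403, 0.4681]  P^+=[0.2483 0.0150; 0.0150 0.6542]
step 2: x^-=[4.8339, 0.4681]  P^-=[0.3305 0.1439; 0.1439 0.9442]  H_jac=[0.1212 0.0000; 0.0000 -0.4512]  S=[0.4149 -0.0119; -0.0119 0.5622]  K=[0.0933 -0.1135; 0.0204 -0.7573]  nu=[0.3626, 0.2576]  x^+=[4.8385, 0.2804]  P^+=[0.3194 0.0939; 0.0939 0.6212]
step 3: x^-=[4.8946, 0.2804]  P^-=[0.4318 0.2162; 0.2162 0.9112]  H_jac=[0.1812 0.0000; 0.0000 -0.2768]  S=[0.4242 -0.0148; -0.0148 0.4398]  K=[0.1799 -0.1299; 0.0724 -0.5710]  nu=[1.9034, -2.7109]  x^+=[5.5894, 1.9661]  P^+=[0.4100 0.1763; 0.1763 0.7644]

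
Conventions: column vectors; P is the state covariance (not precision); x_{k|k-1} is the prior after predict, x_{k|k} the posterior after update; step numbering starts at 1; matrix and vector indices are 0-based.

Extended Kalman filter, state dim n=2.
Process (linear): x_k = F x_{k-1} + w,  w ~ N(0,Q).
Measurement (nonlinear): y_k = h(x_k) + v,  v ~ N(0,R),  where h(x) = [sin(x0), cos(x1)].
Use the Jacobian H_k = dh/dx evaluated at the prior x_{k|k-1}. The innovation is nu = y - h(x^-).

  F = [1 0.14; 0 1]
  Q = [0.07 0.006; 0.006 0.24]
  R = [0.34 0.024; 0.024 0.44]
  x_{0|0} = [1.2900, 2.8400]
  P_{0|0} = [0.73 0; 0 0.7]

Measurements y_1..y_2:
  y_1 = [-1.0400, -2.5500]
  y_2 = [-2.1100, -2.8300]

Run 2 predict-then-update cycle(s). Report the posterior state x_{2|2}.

x_post = [4.4715, 2.5353]

step 1: x^-=[1.6876, 2.8400]  P^-=[0.8137 0.1040; 0.1040 0.9400]  H_jac=[-0.1165 0.0000; 0.0000 -0.2970]  S=[0.3511 0.0276; 0.0276 0.5229]  K=[-0.2666 -0.0450; 0.0075 -0.5343]  nu=[-2.0332, -1.5951]  x^+=[2.3014, 3.6771]  P^+=[0.7870 0.0882; 0.0882 0.7909]
step 2: x^-=[2.8162, 3.6771]  P^-=[0.8972 0.2049; 0.2049 1.0309]  H_jac=[-0.9475 0.0000; 0.0000 0.5103]  S=[1.1456 -0.0751; -0.0751 0.7084]  K=[-0.7376 0.0694; -0.1217 0.7297]  nu=[-2.4297, -1.9700]  x^+=[4.4715, 2.5353]  P^+=[0.2629 0.0252; 0.0252 0.6234]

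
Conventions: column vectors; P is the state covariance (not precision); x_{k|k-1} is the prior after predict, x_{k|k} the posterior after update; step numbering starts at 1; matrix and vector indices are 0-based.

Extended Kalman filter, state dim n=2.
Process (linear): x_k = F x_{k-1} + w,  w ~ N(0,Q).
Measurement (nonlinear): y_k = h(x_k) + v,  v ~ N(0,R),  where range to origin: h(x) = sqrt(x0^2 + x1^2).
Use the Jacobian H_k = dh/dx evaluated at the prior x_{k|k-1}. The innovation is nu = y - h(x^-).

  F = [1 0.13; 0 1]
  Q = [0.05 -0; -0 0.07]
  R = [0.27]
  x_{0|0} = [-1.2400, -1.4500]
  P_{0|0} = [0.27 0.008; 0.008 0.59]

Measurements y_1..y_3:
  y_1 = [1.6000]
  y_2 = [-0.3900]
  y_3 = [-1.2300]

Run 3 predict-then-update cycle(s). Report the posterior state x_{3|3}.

step 1: x^-=[-1.4285, -1.4500]  P^-=[0.3321 0.0847; 0.0847 0.6600]  H_jac=[-0.7018 -0.7124]  S=[0.8532]  K=[-0.3439; -0.6208]  nu=[-0.4355]  x^+=[-1.2788, -1.1797]  P^+=[0.2312 -0.0974; -0.0974 0.3312]
step 2: x^-=[-1.4321, -1.1797]  P^-=[0.2614 -0.0544; -0.0544 0.4012]  H_jac=[-0.7719 -0.6358]  S=[0.5346]  K=[-0.3128; -0.3987]  nu=[-2.2454]  x^+=[-0.7297, -0.2844]  P^+=[0.2091 -0.1210; -0.1210 0.3163]
step 3: x^-=[-0.7667, -0.2844]  P^-=[0.2330 -0.0799; -0.0799 0.3863]  H_jac=[-0.9376 -0.3478]  S=[0.4694]  K=[-0.4062; -0.1265]  nu=[-2.0477]  x^+=[0.0650, -0.0253]  P^+=[0.1556 -0.1040; -0.1040 0.3787]

x_post = [0.0650, -0.0253]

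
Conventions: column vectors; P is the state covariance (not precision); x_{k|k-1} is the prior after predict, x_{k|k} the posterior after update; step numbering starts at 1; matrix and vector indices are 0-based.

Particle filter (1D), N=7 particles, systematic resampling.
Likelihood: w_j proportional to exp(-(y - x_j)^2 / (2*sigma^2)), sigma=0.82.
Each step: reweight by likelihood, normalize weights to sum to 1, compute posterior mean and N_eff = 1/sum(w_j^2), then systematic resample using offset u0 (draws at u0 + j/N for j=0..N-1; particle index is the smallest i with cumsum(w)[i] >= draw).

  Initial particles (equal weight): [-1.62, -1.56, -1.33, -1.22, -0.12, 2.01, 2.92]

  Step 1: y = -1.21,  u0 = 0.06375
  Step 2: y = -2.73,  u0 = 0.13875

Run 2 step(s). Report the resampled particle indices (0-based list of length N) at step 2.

resampled_idx = [0, 1, 1, 2, 3, 4, 5]

step 1: w=[0.2102, 0.2174, 0.2356, 0.2382, 0.0985, 0.0001, 0.0000]  mean=-1.2953  Neff=4.6859  idx=[0, 0, 1, 2, 2, 3, 4]
step 2: w=[0.2202, 0.2202, 0.1989, 0.1281, 0.1281, 0.1010, 0.0035]  mean=-1.4881  Neff=5.5690  idx=[0, 1, 1, 2, 3, 4, 5]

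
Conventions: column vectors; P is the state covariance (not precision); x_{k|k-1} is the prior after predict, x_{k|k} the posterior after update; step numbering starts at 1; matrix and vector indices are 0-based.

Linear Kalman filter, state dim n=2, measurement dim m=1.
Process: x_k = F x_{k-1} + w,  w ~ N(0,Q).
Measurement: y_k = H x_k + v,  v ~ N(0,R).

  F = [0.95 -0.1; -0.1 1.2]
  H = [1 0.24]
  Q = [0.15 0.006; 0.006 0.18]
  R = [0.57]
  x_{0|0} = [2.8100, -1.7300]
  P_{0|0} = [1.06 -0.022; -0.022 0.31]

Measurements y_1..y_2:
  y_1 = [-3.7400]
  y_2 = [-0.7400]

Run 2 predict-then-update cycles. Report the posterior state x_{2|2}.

step 1: x^-=[2.8425, -2.3570]  P^-=[1.1139 -0.1572; -0.1572 0.6423]  S=[1.6455]  K=[0.6540; -0.0019]  nu=[-6.0168]  x^+=[-1.0927, -2.3458]  P^+=[0.4101 -0.1552; -0.1552 0.6423]
step 2: x^-=[-0.8035, -2.7057]  P^-=[0.5560 -0.2885; -0.2885 1.1462]  S=[1.0535]  K=[0.4620; -0.0127]  nu=[0.7129]  x^+=[-0.4742, -2.7148]  P^+=[0.3311 -0.2823; -0.2823 1.1461]

x_post = [-0.4742, -2.7148]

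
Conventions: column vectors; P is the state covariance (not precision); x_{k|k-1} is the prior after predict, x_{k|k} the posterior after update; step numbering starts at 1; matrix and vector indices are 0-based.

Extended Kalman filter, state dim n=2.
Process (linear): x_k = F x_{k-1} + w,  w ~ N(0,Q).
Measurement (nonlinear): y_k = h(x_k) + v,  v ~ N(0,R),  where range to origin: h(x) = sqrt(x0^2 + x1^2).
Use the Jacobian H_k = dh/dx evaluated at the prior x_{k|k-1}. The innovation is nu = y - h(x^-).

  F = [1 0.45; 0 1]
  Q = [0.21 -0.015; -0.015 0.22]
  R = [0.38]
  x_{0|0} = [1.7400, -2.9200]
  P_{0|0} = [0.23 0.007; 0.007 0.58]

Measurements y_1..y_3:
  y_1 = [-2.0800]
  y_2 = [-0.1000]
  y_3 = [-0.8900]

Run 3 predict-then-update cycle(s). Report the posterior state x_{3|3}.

step 1: x^-=[0.4260, -2.9200]  P^-=[0.5637 0.2530; 0.2530 0.8000]  H_jac=[0.1444 -0.9895]  S=[1.1028]  K=[-0.1532; -0.6847]  nu=[-5.0309]  x^+=[1.1968, 0.5247]  P^+=[0.5379 0.1373; 0.1373 0.2830]
step 2: x^-=[1.4329, 0.5247]  P^-=[0.9287 0.2496; 0.2496 0.5030]  H_jac=[0.9390 0.3439]  S=[1.4196]  K=[0.6748; 0.2870]  nu=[-1.6260]  x^+=[0.3357, 0.0581]  P^+=[0.2823 -0.0252; -0.0252 0.3861]
step 3: x^-=[0.3619, 0.0581]  P^-=[0.5478 0.1335; 0.1335 0.6061]  H_jac=[0.9873 0.1586]  S=[0.9710]  K=[0.5788; 0.2347]  nu=[-1.2565]  x^+=[-0.3654, -0.2368]  P^+=[0.2225 0.0016; 0.0016 0.5526]

x_post = [-0.3654, -0.2368]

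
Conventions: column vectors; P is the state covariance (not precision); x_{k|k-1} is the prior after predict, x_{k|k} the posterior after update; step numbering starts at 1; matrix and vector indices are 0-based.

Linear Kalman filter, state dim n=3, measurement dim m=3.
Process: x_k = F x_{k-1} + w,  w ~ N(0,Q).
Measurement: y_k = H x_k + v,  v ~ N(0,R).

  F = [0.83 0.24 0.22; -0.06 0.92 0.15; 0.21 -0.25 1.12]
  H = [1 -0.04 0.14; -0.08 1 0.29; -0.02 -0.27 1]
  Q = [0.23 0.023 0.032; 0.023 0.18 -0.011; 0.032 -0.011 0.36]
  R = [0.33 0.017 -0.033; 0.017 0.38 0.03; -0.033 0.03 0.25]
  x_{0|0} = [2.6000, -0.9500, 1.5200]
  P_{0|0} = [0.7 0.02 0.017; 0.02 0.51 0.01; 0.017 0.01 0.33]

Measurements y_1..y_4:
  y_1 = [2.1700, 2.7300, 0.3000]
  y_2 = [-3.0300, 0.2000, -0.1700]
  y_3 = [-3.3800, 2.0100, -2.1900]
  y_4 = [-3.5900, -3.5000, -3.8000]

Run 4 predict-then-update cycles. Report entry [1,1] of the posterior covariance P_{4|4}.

step 1: x^-=[2.2644, -0.8020, 2.4859]  P^-=[0.7728 0.1309 0.2203; 0.1309 0.6219 -0.0682; 0.2203 -0.0682 0.8370]  S=[1.1722 0.1483 0.2652; 0.1483 1.0065 0.0245; 0.2652 0.0245 1.1621]  K=[0.6793 0.0323 -0.0098; 0.0608 0.5845 -0.2316; 0.1157 0.1217 0.7033]  nu=[-0.4745, 2.9922, -2.3572]  x^+=[2.0618, 1.4641, 1.1373]  P^+=[0.2278 0.0439 -0.0075; 0.0439 0.2149 0.0165; -0.0075 0.0165 0.1800]
step 2: x^-=[2.3129, 1.3938, 1.3408]  P^-=[0.4246 0.1011 0.0925; 0.1011 0.3666 -0.0072; 0.0925 -0.0072 0.5919]  S=[0.7846 0.1186 0.1109; 0.1186 0.7745 0.0889; 0.1109 0.0889 0.8701]  K=[0.5479 0.0383 -0.0086; 0.0631 0.4713 -0.1806; 0.1147 0.1100 0.6545]  nu=[-5.4749, -1.3976, -1.0882]  x^+=[-0.7307, 0.5863, -0.1531]  P^+=[0.1840 0.0397 -0.0047; 0.0397 0.1737 0.0146; -0.0047 0.0146 0.1670]
step 3: x^-=[-0.4995, 0.5603, -0.4715]  P^-=[0.3905 0.0904 0.0871; 0.0904 0.3312 -0.0023; 0.0871 -0.0023 0.5739]  S=[0.7494 0.1105 0.1058; 0.1105 0.7421 0.0982; 0.1058 0.0982 0.8469]  K=[0.5279 0.0359 -0.0053; 0.0603 0.4491 -0.1700; 0.1159 0.1086 0.6492]  nu=[-2.7921, 1.5465, -1.5772]  x^+=[-1.9097, 1.3546, -1.6510]  P^+=[0.1771 0.0377 -0.0039; 0.0377 0.1654 0.0144; -0.0039 0.0144 0.1656]
step 4: x^-=[-1.6232, 1.1132, -2.5888]  P^-=[0.3846 0.0875 0.0870; 0.0875 0.3243 -0.0012; 0.0870 -0.0012 0.5719]  S=[0.7438 0.1083 0.1062; 0.1083 0.7361 0.1005; 0.1062 0.1005 0.8438]  K=[0.5244 0.0347 -0.0041; 0.0591 0.4447 -0.1676; 0.1163 0.1086 0.6485]  nu=[-1.5599, -3.9923, -0.9431]  x^+=[-2.5757, -0.5964, -3.8154]  P^+=[0.1758 0.0371 -0.0038; 0.0371 0.1638 0.0144; -0.0038 0.0144 0.1654]

P_post[1,1] = 0.1638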